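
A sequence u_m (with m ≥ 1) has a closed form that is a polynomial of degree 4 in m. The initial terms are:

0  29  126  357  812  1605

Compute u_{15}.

1st diffs: 29, 97, 231, 455, 793.
2nd diffs: 68, 134, 224, 338.
3rd diffs: 66, 90, 114.
4th diffs: 24, 24 (constant).
Newton forward-difference form: u_m = 29·C(m-1,1) + 68·C(m-1,2) + 66·C(m-1,3) + 24·C(m-1,4).
At m = 15: m-1 = 14, so u_{15} = 406 + 6188 + 24024 + 24024 = 54642.

54642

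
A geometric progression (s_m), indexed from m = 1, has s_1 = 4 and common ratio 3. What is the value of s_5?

s_m = 4·3^(m-1).
s_5 = 4·3^4 = 324.

324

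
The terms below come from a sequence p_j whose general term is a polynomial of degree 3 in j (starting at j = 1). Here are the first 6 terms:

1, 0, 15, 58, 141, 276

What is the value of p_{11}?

2151

1st diffs: -1, 15, 43, 83, 135.
2nd diffs: 16, 28, 40, 52.
3rd diffs: 12, 12, 12 (constant).
Newton forward-difference form: p_j = 1 + (-1)·C(j-1,1) + 16·C(j-1,2) + 12·C(j-1,3).
At j = 11: j-1 = 10, so p_{11} = 1 - 10 + 720 + 1440 = 2151.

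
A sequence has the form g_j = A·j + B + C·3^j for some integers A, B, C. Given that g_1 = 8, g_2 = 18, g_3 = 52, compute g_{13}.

Write the equations: A + B + 3C = 8; 2A + B + 9C = 18; 3A + B + 27C = 52.
Subtracting the first from the second: A + 6C = 10.
Subtracting the second from the third: A + 18C = 34.
Solving: C = 2, A = -2, then B = 4.
So g_j = -2·j + 4 + 2·3^j; at j=13 this is 3188624.

3188624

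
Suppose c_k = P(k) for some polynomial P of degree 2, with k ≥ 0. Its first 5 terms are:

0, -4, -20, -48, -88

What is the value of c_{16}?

1st diffs: -4, -16, -28, -40.
2nd diffs: -12, -12, -12 (constant).
Newton forward-difference form: c_k = (-4)·C(k,1) + (-12)·C(k,2).
At k = 16: k = 16, so c_{16} = -64 - 1440 = -1504.

-1504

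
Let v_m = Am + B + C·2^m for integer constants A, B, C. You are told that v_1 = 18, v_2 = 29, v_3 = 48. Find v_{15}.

Write the equations: A + B + 2C = 18; 2A + B + 4C = 29; 3A + B + 8C = 48.
Subtracting the first from the second: A + 2C = 11.
Subtracting the second from the third: A + 4C = 19.
Solving: C = 4, A = 3, then B = 7.
So v_m = 3·m + 7 + 4·2^m; at m=15 this is 131124.

131124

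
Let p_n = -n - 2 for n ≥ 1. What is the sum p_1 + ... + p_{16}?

-168

Over n = 1..16: Σn = 136.
Total = (-1)·136 + (-2)·16 = -168.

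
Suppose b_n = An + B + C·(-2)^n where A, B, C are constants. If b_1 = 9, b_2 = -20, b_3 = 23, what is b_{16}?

-262218

Plug in n = 1, 2, 3: A + B - 2C = 9; 2A + B + 4C = -20; 3A + B - 8C = 23.
Subtracting the first from the second: A + 6C = -29.
Subtracting the second from the third: A - 12C = 43.
Solving: C = -4, A = -5, then B = 6.
Hence b_{16} = -5·16 + 6 + (-4)·65536 = -262218.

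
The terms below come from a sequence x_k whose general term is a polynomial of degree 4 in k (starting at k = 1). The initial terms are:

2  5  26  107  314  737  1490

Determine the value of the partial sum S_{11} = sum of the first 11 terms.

28105

1st diffs: 3, 21, 81, 207, 423, 753.
2nd diffs: 18, 60, 126, 216, 330.
3rd diffs: 42, 66, 90, 114.
4th diffs: 24, 24, 24 (constant).
So x_k = k^4 - 3k^3 + 2k^2 + 3k - 1.
Continuing: 2711, 4562, 7229, 10922.
Summing k = 1..11 (11 terms) gives 28105.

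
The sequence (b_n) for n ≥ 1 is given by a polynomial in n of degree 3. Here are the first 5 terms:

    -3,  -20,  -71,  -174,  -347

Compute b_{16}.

-12018

1st diffs: -17, -51, -103, -173.
2nd diffs: -34, -52, -70.
3rd diffs: -18, -18 (constant).
Newton forward-difference form: b_n = -3 + (-17)·C(n-1,1) + (-34)·C(n-1,2) + (-18)·C(n-1,3).
At n = 16: n-1 = 15, so b_{16} = -3 - 255 - 3570 - 8190 = -12018.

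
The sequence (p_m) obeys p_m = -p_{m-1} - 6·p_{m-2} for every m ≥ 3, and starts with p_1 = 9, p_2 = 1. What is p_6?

Step forward from the initial values:
p_3 = -55;  p_4 = 49;  p_5 = 281;  p_6 = -575.

-575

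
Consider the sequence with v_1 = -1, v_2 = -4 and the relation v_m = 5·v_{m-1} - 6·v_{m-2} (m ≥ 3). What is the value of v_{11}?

-117074

Applying the relation repeatedly:
v_3 = -14  v_4 = -46  v_5 = -146  v_6 = -454  v_7 = -1394  v_8 = -4246  v_9 = -12866  v_{10} = -38854  v_{11} = -117074.
(Characteristic roots are 3 and 2.)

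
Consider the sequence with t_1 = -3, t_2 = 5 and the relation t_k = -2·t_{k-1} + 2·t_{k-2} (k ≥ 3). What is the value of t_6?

316

Iterate the recurrence:
t_3 = -16; t_4 = 42; t_5 = -116; t_6 = 316.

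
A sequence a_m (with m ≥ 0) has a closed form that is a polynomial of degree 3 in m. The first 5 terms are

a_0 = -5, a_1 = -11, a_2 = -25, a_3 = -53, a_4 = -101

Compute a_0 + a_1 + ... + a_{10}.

-3685

1st diffs: -6, -14, -28, -48.
2nd diffs: -8, -14, -20.
3rd diffs: -6, -6 (constant).
Newton forward-difference form: a_m = -5 + (-6)·C(m,1) + (-8)·C(m,2) + (-6)·C(m,3).
Continuing: …, -175, -281, -425, -613, …, a_{10} = -1145.
Summing m = 0..10 (11 terms) gives -3685.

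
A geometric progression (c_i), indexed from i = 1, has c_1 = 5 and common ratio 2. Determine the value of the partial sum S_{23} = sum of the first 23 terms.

c_i = 5·2^(i-1).
S = 5·(2^23 - 1)/(2 - 1) = 5·(8388608 - 1)/(1) = 41943035.

41943035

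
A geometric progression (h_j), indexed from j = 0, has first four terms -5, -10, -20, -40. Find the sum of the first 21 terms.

Common ratio r = 2.
h_j = (-5)·2^(j-0).
S = (-5)·(2^21 - 1)/(2 - 1) = (-5)·(2097152 - 1)/(1) = -10485755.

-10485755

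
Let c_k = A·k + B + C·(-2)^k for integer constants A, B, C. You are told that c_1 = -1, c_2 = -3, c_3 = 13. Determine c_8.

-231

Plug in k = 1, 2, 3: A + B - 2C = -1; 2A + B + 4C = -3; 3A + B - 8C = 13.
Subtracting the first from the second: A + 6C = -2.
Subtracting the second from the third: A - 12C = 16.
Solving: C = -1, A = 4, then B = -7.
Therefore c_8 = 32 + (-7) + (-1)·256 = -231.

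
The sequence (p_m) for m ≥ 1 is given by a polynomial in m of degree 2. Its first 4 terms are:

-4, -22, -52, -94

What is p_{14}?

-1174

1st diffs: -18, -30, -42.
2nd diffs: -12, -12 (constant).
So p_m = -6m^2 + 2.
Evaluating at m = 14 gives p_{14} = -1174.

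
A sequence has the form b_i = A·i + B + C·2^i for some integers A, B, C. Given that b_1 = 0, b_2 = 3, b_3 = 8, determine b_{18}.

262159

Plug in i = 1, 2, 3: A + B + 2C = 0; 2A + B + 4C = 3; 3A + B + 8C = 8.
Subtracting the first from the second: A + 2C = 3.
Subtracting the second from the third: A + 4C = 5.
Solving: C = 1, A = 1, then B = -3.
Therefore b_{18} = 18 + (-3) + 1·262144 = 262159.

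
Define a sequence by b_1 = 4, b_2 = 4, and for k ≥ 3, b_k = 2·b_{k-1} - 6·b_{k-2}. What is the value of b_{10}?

Step forward from the initial values:
b_3 = -16;  b_4 = -56;  b_5 = -16;  b_6 = 304;  b_7 = 704;  b_8 = -416;  b_9 = -5056;  b_{10} = -7616.

-7616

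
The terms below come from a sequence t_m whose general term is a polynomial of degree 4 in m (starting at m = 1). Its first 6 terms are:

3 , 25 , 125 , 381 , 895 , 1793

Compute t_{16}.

76773

1st diffs: 22, 100, 256, 514, 898.
2nd diffs: 78, 156, 258, 384.
3rd diffs: 78, 102, 126.
4th diffs: 24, 24 (constant).
So t_m = m^4 + 3m^3 - 4m^2 - 2m + 5.
Evaluating at m = 16 gives t_{16} = 76773.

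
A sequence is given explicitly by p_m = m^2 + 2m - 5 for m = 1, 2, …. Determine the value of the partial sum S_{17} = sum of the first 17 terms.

Over m = 1..17: Σm = 153, Σm² = 1785.
Total = (1)·1785 + (2)·153 + (-5)·17 = 2006.

2006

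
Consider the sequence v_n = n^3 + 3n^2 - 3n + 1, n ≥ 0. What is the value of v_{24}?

v_{24} = 1·24^3 + 3·24^2 - 3·24 + 1 = 15481.

15481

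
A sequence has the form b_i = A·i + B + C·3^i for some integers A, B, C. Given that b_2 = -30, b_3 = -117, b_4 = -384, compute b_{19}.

At i = 2, 3, 4: 2A + B + 9C = -30; 3A + B + 27C = -117; 4A + B + 81C = -384.
Subtracting the first from the second: A + 18C = -87.
Subtracting the second from the third: A + 54C = -267.
Solving: C = -5, A = 3, then B = 9.
So b_i = 3·i + 9 + (-5)·3^i; at i=19 this is -5811307269.

-5811307269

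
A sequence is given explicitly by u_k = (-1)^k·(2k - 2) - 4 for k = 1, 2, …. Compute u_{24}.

42

(-1)^24 = 1; 2k - 2 at k=24 is 46; so u_{24} = 42.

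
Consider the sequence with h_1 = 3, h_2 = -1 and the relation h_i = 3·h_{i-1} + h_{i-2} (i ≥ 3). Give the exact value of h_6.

-10

h_3 = 0; h_4 = -1; h_5 = -3; h_6 = -10.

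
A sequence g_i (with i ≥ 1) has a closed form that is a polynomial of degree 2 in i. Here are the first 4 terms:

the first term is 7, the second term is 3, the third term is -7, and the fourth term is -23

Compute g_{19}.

1st diffs: -4, -10, -16.
2nd diffs: -6, -6 (constant).
Newton forward-difference form: g_i = 7 + (-4)·C(i-1,1) + (-6)·C(i-1,2).
At i = 19: i-1 = 18, so g_{19} = 7 - 72 - 918 = -983.

-983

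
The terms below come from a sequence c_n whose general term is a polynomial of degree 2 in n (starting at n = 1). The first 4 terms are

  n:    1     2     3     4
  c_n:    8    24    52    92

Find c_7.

1st diffs: 16, 28, 40.
2nd diffs: 12, 12 (constant).
Newton forward-difference form: c_n = 8 + 16·C(n-1,1) + 12·C(n-1,2).
At n = 7: n-1 = 6, so c_7 = 8 + 96 + 180 = 284.

284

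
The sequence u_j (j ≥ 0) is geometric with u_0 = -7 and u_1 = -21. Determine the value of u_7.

-15309

Common ratio r = 3.
u_j = (-7)·3^(j-0).
u_7 = (-7)·3^7 = -15309.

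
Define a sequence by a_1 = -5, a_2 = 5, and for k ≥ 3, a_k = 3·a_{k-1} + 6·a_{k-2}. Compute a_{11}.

-827415

Applying the relation repeatedly:
a_3 = -15;  a_4 = -15;  a_5 = -135;  a_6 = -495;  a_7 = -2295;  a_8 = -9855;  a_9 = -43335;  a_{10} = -189135;  a_{11} = -827415.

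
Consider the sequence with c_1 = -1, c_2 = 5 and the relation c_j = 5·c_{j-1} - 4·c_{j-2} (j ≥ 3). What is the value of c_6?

2045

c_3 = 29; c_4 = 125; c_5 = 509; c_6 = 2045.
(Characteristic roots are 4 and 1.)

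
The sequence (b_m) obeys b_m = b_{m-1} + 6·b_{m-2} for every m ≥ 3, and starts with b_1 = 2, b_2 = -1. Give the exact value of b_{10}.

11093

b_3 = 11;  b_4 = 5;  b_5 = 71;  b_6 = 101;  b_7 = 527;  b_8 = 1133;  b_9 = 4295;  b_{10} = 11093.
(Characteristic roots are 3 and -2.)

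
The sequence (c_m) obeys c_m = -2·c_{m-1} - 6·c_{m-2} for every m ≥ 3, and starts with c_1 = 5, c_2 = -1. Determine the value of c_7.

656

Step forward from the initial values:
c_3 = -28; c_4 = 62; c_5 = 44; c_6 = -460; c_7 = 656.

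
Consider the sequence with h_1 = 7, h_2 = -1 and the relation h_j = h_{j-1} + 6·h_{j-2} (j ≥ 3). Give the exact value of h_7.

Compute successive terms:
h_3 = 41  h_4 = 35  h_5 = 281  h_6 = 491  h_7 = 2177.
(Characteristic roots are 3 and -2.)

2177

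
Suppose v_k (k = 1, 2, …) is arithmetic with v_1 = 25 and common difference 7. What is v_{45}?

v_k = 25 + (k - 1)·7.
v_{45} = 25 + 44·7 = 333.

333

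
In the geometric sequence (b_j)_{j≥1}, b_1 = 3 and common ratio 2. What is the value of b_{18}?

b_j = 3·2^(j-1).
b_{18} = 3·2^17 = 393216.

393216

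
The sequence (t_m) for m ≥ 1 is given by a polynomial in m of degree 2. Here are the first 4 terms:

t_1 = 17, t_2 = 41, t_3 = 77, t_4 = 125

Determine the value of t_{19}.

2285

1st diffs: 24, 36, 48.
2nd diffs: 12, 12 (constant).
Newton forward-difference form: t_m = 17 + 24·C(m-1,1) + 12·C(m-1,2).
At m = 19: m-1 = 18, so t_{19} = 17 + 432 + 1836 = 2285.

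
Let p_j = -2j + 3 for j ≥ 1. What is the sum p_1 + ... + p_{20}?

-360

Over j = 1..20: Σj = 210.
Total = (-2)·210 + (3)·20 = -360.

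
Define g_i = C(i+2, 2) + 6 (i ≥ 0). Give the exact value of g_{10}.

C(12, 2) = 66, so g_{10} = 72.

72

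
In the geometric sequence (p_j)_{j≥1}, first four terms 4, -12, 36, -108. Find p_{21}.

Common ratio r = -3.
p_j = 4·(-3)^(j-1).
p_{21} = 4·(-3)^20 = 13947137604.

13947137604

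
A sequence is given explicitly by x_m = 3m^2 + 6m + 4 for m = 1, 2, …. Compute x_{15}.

x_{15} = 3·15^2 + 6·15 + 4 = 769.

769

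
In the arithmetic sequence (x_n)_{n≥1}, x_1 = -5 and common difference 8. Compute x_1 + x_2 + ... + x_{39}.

x_n = -5 + (n - 1)·8.
x_{39} = 299; S = 39·(-5 + 299)/2 = 5733.

5733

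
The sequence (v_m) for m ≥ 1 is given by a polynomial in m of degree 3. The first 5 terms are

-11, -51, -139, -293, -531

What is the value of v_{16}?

-13841

1st diffs: -40, -88, -154, -238.
2nd diffs: -48, -66, -84.
3rd diffs: -18, -18 (constant).
Newton forward-difference form: v_m = -11 + (-40)·C(m-1,1) + (-48)·C(m-1,2) + (-18)·C(m-1,3).
At m = 16: m-1 = 15, so v_{16} = -11 - 600 - 5040 - 8190 = -13841.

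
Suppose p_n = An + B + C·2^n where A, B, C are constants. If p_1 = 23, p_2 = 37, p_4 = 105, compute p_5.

At n = 1, 2, 4: A + B + 2C = 23; 2A + B + 4C = 37; 4A + B + 16C = 105.
Subtracting the first from the second: A + 2C = 14.
Subtracting the second from the third: 2A + 12C = 68.
Solving: C = 5, A = 4, then B = 9.
Therefore p_5 = 20 + 9 + 5·32 = 189.

189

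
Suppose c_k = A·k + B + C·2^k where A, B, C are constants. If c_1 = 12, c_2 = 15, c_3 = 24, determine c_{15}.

98268

At k = 1, 2, 3: A + B + 2C = 12; 2A + B + 4C = 15; 3A + B + 8C = 24.
Subtracting the first from the second: A + 2C = 3.
Subtracting the second from the third: A + 4C = 9.
Solving: C = 3, A = -3, then B = 9.
Therefore c_{15} = -45 + 9 + 3·32768 = 98268.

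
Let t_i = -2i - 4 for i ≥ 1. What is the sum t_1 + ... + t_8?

-104

Over i = 1..8: Σi = 36.
Total = (-2)·36 + (-4)·8 = -104.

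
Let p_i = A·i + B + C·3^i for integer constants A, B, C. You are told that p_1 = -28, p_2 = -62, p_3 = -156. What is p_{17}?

-645700892

Write the equations: A + B + 3C = -28; 2A + B + 9C = -62; 3A + B + 27C = -156.
Subtracting the first from the second: A + 6C = -34.
Subtracting the second from the third: A + 18C = -94.
Solving: C = -5, A = -4, then B = -9.
Hence p_{17} = -4·17 + (-9) + (-5)·129140163 = -645700892.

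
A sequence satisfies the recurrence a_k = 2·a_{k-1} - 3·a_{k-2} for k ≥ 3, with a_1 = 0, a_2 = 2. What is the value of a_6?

-22

Applying the relation repeatedly:
a_3 = 4, a_4 = 2, a_5 = -8, a_6 = -22.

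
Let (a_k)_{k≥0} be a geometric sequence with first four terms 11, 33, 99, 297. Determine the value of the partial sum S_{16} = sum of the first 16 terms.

Common ratio r = 3.
a_k = 11·3^(k-0).
S = 11·(3^16 - 1)/(3 - 1) = 11·(43046721 - 1)/(2) = 236756960.

236756960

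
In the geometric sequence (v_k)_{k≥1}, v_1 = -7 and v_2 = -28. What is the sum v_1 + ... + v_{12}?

Common ratio r = 4.
v_k = (-7)·4^(k-1).
S = (-7)·(4^12 - 1)/(4 - 1) = (-7)·(16777216 - 1)/(3) = -39146835.

-39146835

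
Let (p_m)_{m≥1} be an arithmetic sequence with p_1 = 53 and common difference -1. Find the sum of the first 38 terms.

1311

p_m = 53 + (m - 1)·(-1).
p_{38} = 16; S = 38·(53 + 16)/2 = 1311.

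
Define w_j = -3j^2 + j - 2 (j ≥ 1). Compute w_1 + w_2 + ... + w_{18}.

-6192

Over j = 1..18: Σj = 171, Σj² = 2109.
Total = (-3)·2109 + (1)·171 + (-2)·18 = -6192.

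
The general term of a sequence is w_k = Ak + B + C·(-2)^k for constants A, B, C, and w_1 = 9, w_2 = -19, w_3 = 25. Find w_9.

2017

The three given values yield: A + B - 2C = 9; 2A + B + 4C = -19; 3A + B - 8C = 25.
Subtracting the first from the second: A + 6C = -28.
Subtracting the second from the third: A - 12C = 44.
Solving: C = -4, A = -4, then B = 5.
So w_k = -4·k + 5 + (-4)·(-2)^k; at k=9 this is 2017.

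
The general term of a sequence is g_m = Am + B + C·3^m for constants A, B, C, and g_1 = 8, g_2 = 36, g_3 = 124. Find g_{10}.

295220

The three given values yield: A + B + 3C = 8; 2A + B + 9C = 36; 3A + B + 27C = 124.
Subtracting the first from the second: A + 6C = 28.
Subtracting the second from the third: A + 18C = 88.
Solving: C = 5, A = -2, then B = -5.
Hence g_{10} = -2·10 + (-5) + 5·59049 = 295220.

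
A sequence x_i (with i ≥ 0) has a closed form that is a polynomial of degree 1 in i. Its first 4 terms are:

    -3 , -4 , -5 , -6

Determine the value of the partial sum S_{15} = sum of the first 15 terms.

-150

1st diffs: -1, -1, -1 (constant).
So x_i = -i - 3.
Continuing: …, -7, -8, -9, -10, …, x_{14} = -17.
Summing i = 0..14 (15 terms) gives -150.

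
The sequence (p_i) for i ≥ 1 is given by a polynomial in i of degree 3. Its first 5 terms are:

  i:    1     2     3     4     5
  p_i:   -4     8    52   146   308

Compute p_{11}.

3716

1st diffs: 12, 44, 94, 162.
2nd diffs: 32, 50, 68.
3rd diffs: 18, 18 (constant).
So p_i = 3i^3 - 2i^2 - 3i - 2.
Evaluating at i = 11 gives p_{11} = 3716.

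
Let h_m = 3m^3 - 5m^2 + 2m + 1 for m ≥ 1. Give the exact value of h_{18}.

h_{18} = 3·18^3 - 5·18^2 + 2·18 + 1 = 15913.

15913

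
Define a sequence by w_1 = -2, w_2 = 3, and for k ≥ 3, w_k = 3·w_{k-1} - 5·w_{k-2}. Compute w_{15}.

-316781

w_3 = 19;  w_4 = 42;  w_5 = 31;  …;  w_{12} = 19467;  w_{13} = -6194;  w_{14} = -115917;  w_{15} = -316781.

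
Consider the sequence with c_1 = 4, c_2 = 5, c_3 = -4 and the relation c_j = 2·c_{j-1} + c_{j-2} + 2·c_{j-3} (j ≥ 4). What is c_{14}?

79901

c_4 = 5  c_5 = 16  c_6 = 29  …  c_{11} = 4252  c_{12} = 11301  c_{13} = 30048  c_{14} = 79901.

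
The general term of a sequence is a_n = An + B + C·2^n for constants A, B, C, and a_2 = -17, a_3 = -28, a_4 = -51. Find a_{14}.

-49145

At n = 2, 3, 4: 2A + B + 4C = -17; 3A + B + 8C = -28; 4A + B + 16C = -51.
Subtracting the first from the second: A + 4C = -11.
Subtracting the second from the third: A + 8C = -23.
Solving: C = -3, A = 1, then B = -7.
So a_n = 1·n + (-7) + (-3)·2^n; at n=14 this is -49145.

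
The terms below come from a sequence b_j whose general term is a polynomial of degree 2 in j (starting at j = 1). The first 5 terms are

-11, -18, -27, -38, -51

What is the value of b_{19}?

-443

1st diffs: -7, -9, -11, -13.
2nd diffs: -2, -2, -2 (constant).
So b_j = -j^2 - 4j - 6.
Evaluating at j = 19 gives b_{19} = -443.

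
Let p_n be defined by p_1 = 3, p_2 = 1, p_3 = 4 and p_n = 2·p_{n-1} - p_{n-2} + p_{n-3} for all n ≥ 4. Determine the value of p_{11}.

470

Compute successive terms:
p_4 = 10  p_5 = 17  p_6 = 28  p_7 = 49  p_8 = 87  p_9 = 153  p_{10} = 268  p_{11} = 470.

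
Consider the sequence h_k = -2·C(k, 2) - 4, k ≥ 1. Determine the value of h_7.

C(7, 2) = 21, so h_7 = -46.

-46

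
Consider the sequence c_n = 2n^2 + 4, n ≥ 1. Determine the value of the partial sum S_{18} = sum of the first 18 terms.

4290

Over n = 1..18: Σn = 171, Σn² = 2109.
Total = (2)·2109 + (4)·18 = 4290.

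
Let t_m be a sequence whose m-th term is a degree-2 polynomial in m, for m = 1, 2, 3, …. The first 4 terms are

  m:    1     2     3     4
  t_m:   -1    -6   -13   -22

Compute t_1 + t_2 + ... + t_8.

-260

1st diffs: -5, -7, -9.
2nd diffs: -2, -2 (constant).
So t_m = -m^2 - 2m + 2.
Continuing: -33, -46, -61, -78.
Summing m = 1..8 (8 terms) gives -260.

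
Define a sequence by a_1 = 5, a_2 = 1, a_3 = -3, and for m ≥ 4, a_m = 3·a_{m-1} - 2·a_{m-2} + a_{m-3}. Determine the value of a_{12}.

-3831

a_4 = -6  a_5 = -11  a_6 = -24  a_7 = -56  a_8 = -131  a_9 = -305  a_{10} = -709  a_{11} = -1648  a_{12} = -3831.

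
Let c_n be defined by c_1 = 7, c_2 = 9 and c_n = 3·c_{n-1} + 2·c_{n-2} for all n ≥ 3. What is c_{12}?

Compute successive terms:
c_3 = 41, c_4 = 141, c_5 = 505, c_6 = 1797, c_7 = 6401, c_8 = 22797, c_9 = 81193, c_{10} = 289173, c_{11} = 1029905, c_{12} = 3668061.

3668061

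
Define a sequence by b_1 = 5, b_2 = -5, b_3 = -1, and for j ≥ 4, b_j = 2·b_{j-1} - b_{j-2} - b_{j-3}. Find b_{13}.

Compute successive terms:
b_4 = -2; b_5 = 2; b_6 = 7; b_7 = 14; b_8 = 19; b_9 = 17; b_{10} = 1; b_{11} = -34; b_{12} = -86; b_{13} = -139.

-139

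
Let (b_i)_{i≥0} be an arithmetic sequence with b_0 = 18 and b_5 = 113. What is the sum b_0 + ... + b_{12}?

1716

Common difference d = (113 - 18) / (5 - 0) = 19.
b_i = 18 + (i - 0)·19.
b_{12} = 246; S = 13·(18 + 246)/2 = 1716.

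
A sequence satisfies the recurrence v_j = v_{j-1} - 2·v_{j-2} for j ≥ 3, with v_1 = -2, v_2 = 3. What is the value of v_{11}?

-101

Iterate the recurrence:
v_3 = 7  v_4 = 1  v_5 = -13  v_6 = -15  v_7 = 11  v_8 = 41  v_9 = 19  v_{10} = -63  v_{11} = -101.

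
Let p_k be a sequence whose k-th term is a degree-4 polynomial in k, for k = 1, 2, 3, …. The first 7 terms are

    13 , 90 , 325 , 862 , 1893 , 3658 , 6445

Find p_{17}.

1st diffs: 77, 235, 537, 1031, 1765, 2787.
2nd diffs: 158, 302, 494, 734, 1022.
3rd diffs: 144, 192, 240, 288.
4th diffs: 48, 48, 48 (constant).
Newton forward-difference form: p_k = 13 + 77·C(k-1,1) + 158·C(k-1,2) + 144·C(k-1,3) + 48·C(k-1,4).
At k = 17: k-1 = 16, so p_{17} = 13 + 1232 + 18960 + 80640 + 87360 = 188205.

188205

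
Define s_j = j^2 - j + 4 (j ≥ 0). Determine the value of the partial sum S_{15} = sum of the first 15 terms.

970

Over j = 0..14: Σj = 105, Σj² = 1015.
Total = (1)·1015 + (-1)·105 + (4)·15 = 970.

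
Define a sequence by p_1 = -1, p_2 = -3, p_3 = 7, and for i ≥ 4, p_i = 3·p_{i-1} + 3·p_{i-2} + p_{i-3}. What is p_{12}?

626371

Step forward from the initial values:
p_4 = 11, p_5 = 51, p_6 = 193, p_7 = 743, p_8 = 2859, p_9 = 10999, p_{10} = 42317, p_{11} = 162807, p_{12} = 626371.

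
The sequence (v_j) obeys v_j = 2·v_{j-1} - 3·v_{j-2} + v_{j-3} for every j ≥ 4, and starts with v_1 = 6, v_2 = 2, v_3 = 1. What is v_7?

Step forward from the initial values:
v_4 = 2, v_5 = 3, v_6 = 1, v_7 = -5.

-5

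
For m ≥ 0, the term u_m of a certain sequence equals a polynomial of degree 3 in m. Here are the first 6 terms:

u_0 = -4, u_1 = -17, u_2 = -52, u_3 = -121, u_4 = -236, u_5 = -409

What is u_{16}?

-9572

1st diffs: -13, -35, -69, -115, -173.
2nd diffs: -22, -34, -46, -58.
3rd diffs: -12, -12, -12 (constant).
Newton forward-difference form: u_m = -4 + (-13)·C(m,1) + (-22)·C(m,2) + (-12)·C(m,3).
At m = 16: m = 16, so u_{16} = -4 - 208 - 2640 - 6720 = -9572.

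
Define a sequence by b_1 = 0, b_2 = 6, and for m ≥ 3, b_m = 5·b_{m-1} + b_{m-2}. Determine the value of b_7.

21840

Iterate the recurrence:
b_3 = 30, b_4 = 156, b_5 = 810, b_6 = 4206, b_7 = 21840.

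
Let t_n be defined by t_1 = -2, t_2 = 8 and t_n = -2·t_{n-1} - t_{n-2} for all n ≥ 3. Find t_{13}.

Applying the relation repeatedly:
t_3 = -14, t_4 = 20, t_5 = -26, …, t_{10} = 56, t_{11} = -62, t_{12} = 68, t_{13} = -74.
(Characteristic roots are -1 and -1.)

-74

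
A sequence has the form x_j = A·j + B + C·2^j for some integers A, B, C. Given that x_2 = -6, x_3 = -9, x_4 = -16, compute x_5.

-31

Write the equations: 2A + B + 4C = -6; 3A + B + 8C = -9; 4A + B + 16C = -16.
Subtracting the first from the second: A + 4C = -3.
Subtracting the second from the third: A + 8C = -7.
Solving: C = -1, A = 1, then B = -4.
So x_j = 1·j + (-4) + (-1)·2^j; at j=5 this is -31.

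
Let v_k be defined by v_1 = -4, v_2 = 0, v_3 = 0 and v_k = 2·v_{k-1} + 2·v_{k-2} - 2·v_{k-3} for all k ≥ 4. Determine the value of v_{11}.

4352

Applying the relation repeatedly:
v_4 = 8;  v_5 = 16;  v_6 = 48;  v_7 = 112;  v_8 = 288;  v_9 = 704;  v_{10} = 1760;  v_{11} = 4352.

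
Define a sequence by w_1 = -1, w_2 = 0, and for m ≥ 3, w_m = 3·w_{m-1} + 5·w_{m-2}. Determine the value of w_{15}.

-114823805

Iterate the recurrence:
w_3 = -5  w_4 = -15  w_5 = -70  …  w_{12} = -1558065  w_{13} = -6532345  w_{14} = -27387360  w_{15} = -114823805.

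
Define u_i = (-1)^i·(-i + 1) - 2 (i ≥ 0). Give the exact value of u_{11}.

(-1)^11 = -1; -i + 1 at i=11 is -10; so u_{11} = 8.

8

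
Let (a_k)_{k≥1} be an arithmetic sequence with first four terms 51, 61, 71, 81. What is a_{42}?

Common difference d = 10.
a_k = 51 + (k - 1)·10.
a_{42} = 51 + 41·10 = 461.

461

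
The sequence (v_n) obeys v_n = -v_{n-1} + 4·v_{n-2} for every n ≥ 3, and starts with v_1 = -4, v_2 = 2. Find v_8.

Step forward from the initial values:
v_3 = -18  v_4 = 26  v_5 = -98  v_6 = 202  v_7 = -594  v_8 = 1402.

1402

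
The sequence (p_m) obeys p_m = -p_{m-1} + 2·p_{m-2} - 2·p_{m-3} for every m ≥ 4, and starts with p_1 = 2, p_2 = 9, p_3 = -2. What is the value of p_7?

-182

Step forward from the initial values:
p_4 = 16, p_5 = -38, p_6 = 74, p_7 = -182.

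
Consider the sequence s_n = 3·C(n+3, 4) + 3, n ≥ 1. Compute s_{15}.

C(18, 4) = 3060, so s_{15} = 9183.

9183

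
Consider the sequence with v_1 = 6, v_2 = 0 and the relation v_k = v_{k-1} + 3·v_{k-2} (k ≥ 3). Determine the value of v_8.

Applying the relation repeatedly:
v_3 = 18  v_4 = 18  v_5 = 72  v_6 = 126  v_7 = 342  v_8 = 720.

720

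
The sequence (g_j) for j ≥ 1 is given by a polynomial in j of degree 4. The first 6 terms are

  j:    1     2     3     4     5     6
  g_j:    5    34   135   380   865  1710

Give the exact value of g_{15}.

57195

1st diffs: 29, 101, 245, 485, 845.
2nd diffs: 72, 144, 240, 360.
3rd diffs: 72, 96, 120.
4th diffs: 24, 24 (constant).
Newton forward-difference form: g_j = 5 + 29·C(j-1,1) + 72·C(j-1,2) + 72·C(j-1,3) + 24·C(j-1,4).
At j = 15: j-1 = 14, so g_{15} = 5 + 406 + 6552 + 26208 + 24024 = 57195.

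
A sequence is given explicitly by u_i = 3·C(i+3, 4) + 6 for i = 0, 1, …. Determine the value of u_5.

C(8, 4) = 70, so u_5 = 216.

216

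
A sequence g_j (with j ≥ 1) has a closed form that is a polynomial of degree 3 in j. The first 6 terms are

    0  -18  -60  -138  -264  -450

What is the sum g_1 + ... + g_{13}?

-16848

1st diffs: -18, -42, -78, -126, -186.
2nd diffs: -24, -36, -48, -60.
3rd diffs: -12, -12, -12 (constant).
Newton forward-difference form: g_j = (-18)·C(j-1,1) + (-24)·C(j-1,2) + (-12)·C(j-1,3).
Continuing: …, -708, -1050, -1488, -2034, …, g_{13} = -4440.
Summing j = 1..13 (13 terms) gives -16848.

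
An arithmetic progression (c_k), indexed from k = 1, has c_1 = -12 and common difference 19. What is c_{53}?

976

c_k = -12 + (k - 1)·19.
c_{53} = -12 + 52·19 = 976.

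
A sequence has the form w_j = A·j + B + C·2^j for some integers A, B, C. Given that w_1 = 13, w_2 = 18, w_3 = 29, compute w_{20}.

Write the equations: A + B + 2C = 13; 2A + B + 4C = 18; 3A + B + 8C = 29.
Subtracting the first from the second: A + 2C = 5.
Subtracting the second from the third: A + 4C = 11.
Solving: C = 3, A = -1, then B = 8.
So w_j = -1·j + 8 + 3·2^j; at j=20 this is 3145716.

3145716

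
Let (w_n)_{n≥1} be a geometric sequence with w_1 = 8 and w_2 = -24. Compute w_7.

5832

Common ratio r = -3.
w_n = 8·(-3)^(n-1).
w_7 = 8·(-3)^6 = 5832.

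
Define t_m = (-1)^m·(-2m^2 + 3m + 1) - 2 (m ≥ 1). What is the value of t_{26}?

-1275

(-1)^26 = 1; -2m^2 + 3m + 1 at m=26 is -1273; so t_{26} = -1275.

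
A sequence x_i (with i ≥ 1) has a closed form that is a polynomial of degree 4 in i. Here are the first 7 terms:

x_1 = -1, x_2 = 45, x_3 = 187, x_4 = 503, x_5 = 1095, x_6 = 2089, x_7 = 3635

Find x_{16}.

79019

1st diffs: 46, 142, 316, 592, 994, 1546.
2nd diffs: 96, 174, 276, 402, 552.
3rd diffs: 78, 102, 126, 150.
4th diffs: 24, 24, 24 (constant).
Newton forward-difference form: x_i = -1 + 46·C(i-1,1) + 96·C(i-1,2) + 78·C(i-1,3) + 24·C(i-1,4).
At i = 16: i-1 = 15, so x_{16} = -1 + 690 + 10080 + 35490 + 32760 = 79019.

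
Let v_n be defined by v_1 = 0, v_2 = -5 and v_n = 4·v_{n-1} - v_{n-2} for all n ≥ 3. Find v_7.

Step forward from the initial values:
v_3 = -20; v_4 = -75; v_5 = -280; v_6 = -1045; v_7 = -3900.

-3900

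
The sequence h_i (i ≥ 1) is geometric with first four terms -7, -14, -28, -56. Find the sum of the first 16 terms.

-458745

Common ratio r = 2.
h_i = (-7)·2^(i-1).
S = (-7)·(2^16 - 1)/(2 - 1) = (-7)·(65536 - 1)/(1) = -458745.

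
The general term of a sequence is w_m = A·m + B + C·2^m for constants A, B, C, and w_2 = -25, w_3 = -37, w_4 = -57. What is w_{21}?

-4194397

Write the equations: 2A + B + 4C = -25; 3A + B + 8C = -37; 4A + B + 16C = -57.
Subtracting the first from the second: A + 4C = -12.
Subtracting the second from the third: A + 8C = -20.
Solving: C = -2, A = -4, then B = -9.
So w_m = -4·m + (-9) + (-2)·2^m; at m=21 this is -4194397.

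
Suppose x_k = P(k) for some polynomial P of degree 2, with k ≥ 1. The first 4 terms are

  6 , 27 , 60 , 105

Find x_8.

1st diffs: 21, 33, 45.
2nd diffs: 12, 12 (constant).
Newton forward-difference form: x_k = 6 + 21·C(k-1,1) + 12·C(k-1,2).
At k = 8: k-1 = 7, so x_8 = 6 + 147 + 252 = 405.

405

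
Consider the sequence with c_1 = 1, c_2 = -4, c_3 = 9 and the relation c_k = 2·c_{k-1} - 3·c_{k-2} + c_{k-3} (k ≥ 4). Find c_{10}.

Applying the relation repeatedly:
c_4 = 31;  c_5 = 31;  c_6 = -22;  c_7 = -106;  c_8 = -115;  c_9 = 66;  c_{10} = 371.

371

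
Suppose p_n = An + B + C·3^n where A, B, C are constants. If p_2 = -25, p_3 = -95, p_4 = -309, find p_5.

-955

The three given values yield: 2A + B + 9C = -25; 3A + B + 27C = -95; 4A + B + 81C = -309.
Subtracting the first from the second: A + 18C = -70.
Subtracting the second from the third: A + 54C = -214.
Solving: C = -4, A = 2, then B = 7.
So p_n = 2·n + 7 + (-4)·3^n; at n=5 this is -955.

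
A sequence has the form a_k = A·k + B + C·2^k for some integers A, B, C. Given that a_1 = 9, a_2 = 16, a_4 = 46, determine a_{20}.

2097214

At k = 1, 2, 4: A + B + 2C = 9; 2A + B + 4C = 16; 4A + B + 16C = 46.
Subtracting the first from the second: A + 2C = 7.
Subtracting the second from the third: 2A + 12C = 30.
Solving: C = 2, A = 3, then B = 2.
Hence a_{20} = 3·20 + 2 + 2·1048576 = 2097214.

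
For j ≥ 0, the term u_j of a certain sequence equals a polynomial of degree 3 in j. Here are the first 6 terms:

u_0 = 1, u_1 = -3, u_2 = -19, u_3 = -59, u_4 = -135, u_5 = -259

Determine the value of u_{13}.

-4419

1st diffs: -4, -16, -40, -76, -124.
2nd diffs: -12, -24, -36, -48.
3rd diffs: -12, -12, -12 (constant).
Newton forward-difference form: u_j = 1 + (-4)·C(j,1) + (-12)·C(j,2) + (-12)·C(j,3).
At j = 13: j = 13, so u_{13} = 1 - 52 - 936 - 3432 = -4419.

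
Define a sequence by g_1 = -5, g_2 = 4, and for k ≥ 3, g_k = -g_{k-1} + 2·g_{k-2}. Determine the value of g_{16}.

98302

Iterate the recurrence:
g_3 = -14;  g_4 = 22;  g_5 = -50;  …;  g_{13} = -12290;  g_{14} = 24574;  g_{15} = -49154;  g_{16} = 98302.
(Characteristic roots are 1 and -2.)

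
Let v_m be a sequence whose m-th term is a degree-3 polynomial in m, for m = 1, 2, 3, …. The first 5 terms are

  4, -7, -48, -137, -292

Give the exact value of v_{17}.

-13852

1st diffs: -11, -41, -89, -155.
2nd diffs: -30, -48, -66.
3rd diffs: -18, -18 (constant).
So v_m = -3m^3 + 3m^2 + m + 3.
Evaluating at m = 17 gives v_{17} = -13852.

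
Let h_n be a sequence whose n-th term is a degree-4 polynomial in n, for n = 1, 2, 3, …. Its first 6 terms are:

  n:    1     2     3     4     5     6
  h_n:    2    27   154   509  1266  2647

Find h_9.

13474

1st diffs: 25, 127, 355, 757, 1381.
2nd diffs: 102, 228, 402, 624.
3rd diffs: 126, 174, 222.
4th diffs: 48, 48 (constant).
So h_n = 2n^4 + n^3 - 5n^2 + 3n + 1.
Evaluating at n = 9 gives h_9 = 13474.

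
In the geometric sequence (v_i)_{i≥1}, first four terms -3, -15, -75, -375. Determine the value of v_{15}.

Common ratio r = 5.
v_i = (-3)·5^(i-1).
v_{15} = (-3)·5^14 = -18310546875.

-18310546875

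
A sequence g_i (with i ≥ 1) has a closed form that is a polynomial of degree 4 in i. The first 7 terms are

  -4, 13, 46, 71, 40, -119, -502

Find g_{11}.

1st diffs: 17, 33, 25, -31, -159, -383.
2nd diffs: 16, -8, -56, -128, -224.
3rd diffs: -24, -48, -72, -96.
4th diffs: -24, -24, -24 (constant).
Newton forward-difference form: g_i = -4 + 17·C(i-1,1) + 16·C(i-1,2) + (-24)·C(i-1,3) + (-24)·C(i-1,4).
At i = 11: i-1 = 10, so g_{11} = -4 + 170 + 720 - 2880 - 5040 = -7034.

-7034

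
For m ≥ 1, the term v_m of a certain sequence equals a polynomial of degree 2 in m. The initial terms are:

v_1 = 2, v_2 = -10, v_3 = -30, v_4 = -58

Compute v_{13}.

1st diffs: -12, -20, -28.
2nd diffs: -8, -8 (constant).
Newton forward-difference form: v_m = 2 + (-12)·C(m-1,1) + (-8)·C(m-1,2).
At m = 13: m-1 = 12, so v_{13} = 2 - 144 - 528 = -670.

-670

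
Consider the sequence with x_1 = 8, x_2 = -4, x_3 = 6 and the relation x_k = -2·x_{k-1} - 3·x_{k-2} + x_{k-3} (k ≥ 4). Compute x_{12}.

Compute successive terms:
x_4 = 8  x_5 = -38  x_6 = 58  x_7 = 6  x_8 = -224  x_9 = 488  x_{10} = -298  x_{11} = -1092  x_{12} = 3566.

3566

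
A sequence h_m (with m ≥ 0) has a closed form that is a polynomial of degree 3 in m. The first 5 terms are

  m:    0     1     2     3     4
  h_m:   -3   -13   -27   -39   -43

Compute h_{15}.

2157

1st diffs: -10, -14, -12, -4.
2nd diffs: -4, 2, 8.
3rd diffs: 6, 6 (constant).
So h_m = m^3 - 5m^2 - 6m - 3.
Evaluating at m = 15 gives h_{15} = 2157.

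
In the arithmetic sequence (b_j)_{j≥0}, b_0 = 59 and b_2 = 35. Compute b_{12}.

-85

Common difference d = (35 - 59) / (2 - 0) = -12.
b_j = 59 + (j - 0)·(-12).
b_{12} = 59 + 12·(-12) = -85.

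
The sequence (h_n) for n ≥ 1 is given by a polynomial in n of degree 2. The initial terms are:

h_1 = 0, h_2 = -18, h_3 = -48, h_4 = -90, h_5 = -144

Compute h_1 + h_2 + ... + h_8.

-1176

1st diffs: -18, -30, -42, -54.
2nd diffs: -12, -12, -12 (constant).
Newton forward-difference form: h_n = (-18)·C(n-1,1) + (-12)·C(n-1,2).
Continuing: -210, -288, -378.
Summing n = 1..8 (8 terms) gives -1176.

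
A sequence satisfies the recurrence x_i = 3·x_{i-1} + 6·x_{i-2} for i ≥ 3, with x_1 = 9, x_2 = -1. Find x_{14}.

Compute successive terms:
x_3 = 51, x_4 = 147, x_5 = 747, …, x_{11} = 5044923, x_{12} = 22056867, x_{13} = 96440139, x_{14} = 421661619.

421661619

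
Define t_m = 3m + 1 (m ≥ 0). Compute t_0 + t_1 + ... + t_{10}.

Over m = 0..10: Σm = 55.
Total = (3)·55 + (1)·11 = 176.

176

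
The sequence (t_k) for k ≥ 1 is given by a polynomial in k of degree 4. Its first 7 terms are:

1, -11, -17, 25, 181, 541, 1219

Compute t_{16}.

52321

1st diffs: -12, -6, 42, 156, 360, 678.
2nd diffs: 6, 48, 114, 204, 318.
3rd diffs: 42, 66, 90, 114.
4th diffs: 24, 24, 24 (constant).
Newton forward-difference form: t_k = 1 + (-12)·C(k-1,1) + 6·C(k-1,2) + 42·C(k-1,3) + 24·C(k-1,4).
At k = 16: k-1 = 15, so t_{16} = 1 - 180 + 630 + 19110 + 32760 = 52321.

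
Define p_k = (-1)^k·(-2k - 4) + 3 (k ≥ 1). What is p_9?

(-1)^9 = -1; -2k - 4 at k=9 is -22; so p_9 = 25.

25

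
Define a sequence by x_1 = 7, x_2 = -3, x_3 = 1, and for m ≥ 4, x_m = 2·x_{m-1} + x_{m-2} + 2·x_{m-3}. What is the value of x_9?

1117

Applying the relation repeatedly:
x_4 = 13  x_5 = 21  x_6 = 57  x_7 = 161  x_8 = 421  x_9 = 1117.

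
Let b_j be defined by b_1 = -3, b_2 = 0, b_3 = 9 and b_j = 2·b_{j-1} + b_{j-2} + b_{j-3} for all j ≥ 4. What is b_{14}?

Compute successive terms:
b_4 = 15  b_5 = 39  b_6 = 102  …  b_{11} = 10857  b_{12} = 27651  b_{13} = 70422  b_{14} = 179352.

179352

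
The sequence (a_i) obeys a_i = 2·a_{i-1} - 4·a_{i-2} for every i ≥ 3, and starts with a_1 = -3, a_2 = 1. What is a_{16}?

Step forward from the initial values:
a_3 = 14  a_4 = 24  a_5 = -8  …  a_{13} = -12288  a_{14} = 4096  a_{15} = 57344  a_{16} = 98304.

98304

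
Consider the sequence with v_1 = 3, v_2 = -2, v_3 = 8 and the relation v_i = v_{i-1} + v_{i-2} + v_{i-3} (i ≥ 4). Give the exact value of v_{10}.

Compute successive terms:
v_4 = 9;  v_5 = 15;  v_6 = 32;  v_7 = 56;  v_8 = 103;  v_9 = 191;  v_{10} = 350.

350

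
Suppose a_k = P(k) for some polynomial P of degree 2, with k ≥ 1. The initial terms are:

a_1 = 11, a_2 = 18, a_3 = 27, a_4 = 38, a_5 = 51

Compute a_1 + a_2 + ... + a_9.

519

1st diffs: 7, 9, 11, 13.
2nd diffs: 2, 2, 2 (constant).
Newton forward-difference form: a_k = 11 + 7·C(k-1,1) + 2·C(k-1,2).
Continuing: 66, 83, 102, 123.
Summing k = 1..9 (9 terms) gives 519.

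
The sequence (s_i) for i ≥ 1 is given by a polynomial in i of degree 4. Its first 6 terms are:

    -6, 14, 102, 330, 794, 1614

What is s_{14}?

1st diffs: 20, 88, 228, 464, 820.
2nd diffs: 68, 140, 236, 356.
3rd diffs: 72, 96, 120.
4th diffs: 24, 24 (constant).
So s_i = i^4 + 2i^3 - 3i^2 - 6.
Evaluating at i = 14 gives s_{14} = 43310.

43310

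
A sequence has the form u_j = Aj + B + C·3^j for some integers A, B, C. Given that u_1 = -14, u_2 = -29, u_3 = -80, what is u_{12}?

Plug in j = 1, 2, 3: A + B + 3C = -14; 2A + B + 9C = -29; 3A + B + 27C = -80.
Subtracting the first from the second: A + 6C = -15.
Subtracting the second from the third: A + 18C = -51.
Solving: C = -3, A = 3, then B = -8.
Hence u_{12} = 3·12 + (-8) + (-3)·531441 = -1594295.

-1594295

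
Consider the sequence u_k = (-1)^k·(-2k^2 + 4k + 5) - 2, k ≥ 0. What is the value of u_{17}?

503

(-1)^17 = -1; -2k^2 + 4k + 5 at k=17 is -505; so u_{17} = 503.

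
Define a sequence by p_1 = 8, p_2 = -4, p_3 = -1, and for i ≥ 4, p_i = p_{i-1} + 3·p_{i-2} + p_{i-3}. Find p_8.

-165

Step forward from the initial values:
p_4 = -5, p_5 = -12, p_6 = -28, p_7 = -69, p_8 = -165.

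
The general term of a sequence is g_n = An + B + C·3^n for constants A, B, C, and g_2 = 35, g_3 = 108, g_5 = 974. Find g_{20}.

Plug in n = 2, 3, 5: 2A + B + 9C = 35; 3A + B + 27C = 108; 5A + B + 243C = 974.
Subtracting the first from the second: A + 18C = 73.
Subtracting the second from the third: 2A + 216C = 866.
Solving: C = 4, A = 1, then B = -3.
Hence g_{20} = 1·20 + (-3) + 4·3486784401 = 13947137621.

13947137621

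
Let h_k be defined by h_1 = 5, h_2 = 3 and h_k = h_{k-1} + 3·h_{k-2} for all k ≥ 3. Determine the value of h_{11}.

Applying the relation repeatedly:
h_3 = 18, h_4 = 27, h_5 = 81, h_6 = 162, h_7 = 405, h_8 = 891, h_9 = 2106, h_{10} = 4779, h_{11} = 11097.

11097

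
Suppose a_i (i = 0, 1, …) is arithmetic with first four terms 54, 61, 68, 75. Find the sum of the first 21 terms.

Common difference d = 7.
a_i = 54 + (i - 0)·7.
a_{20} = 194; S = 21·(54 + 194)/2 = 2604.

2604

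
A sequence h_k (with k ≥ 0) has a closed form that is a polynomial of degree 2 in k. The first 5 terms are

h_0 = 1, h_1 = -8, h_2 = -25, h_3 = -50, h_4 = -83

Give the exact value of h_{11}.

1st diffs: -9, -17, -25, -33.
2nd diffs: -8, -8, -8 (constant).
Newton forward-difference form: h_k = 1 + (-9)·C(k,1) + (-8)·C(k,2).
At k = 11: k = 11, so h_{11} = 1 - 99 - 440 = -538.

-538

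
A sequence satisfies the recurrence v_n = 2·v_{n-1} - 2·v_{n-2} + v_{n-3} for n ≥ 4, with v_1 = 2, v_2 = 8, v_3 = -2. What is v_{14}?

Iterate the recurrence:
v_4 = -18;  v_5 = -24;  v_6 = -14;  …;  v_{11} = -24;  v_{12} = -14;  v_{13} = 2;  v_{14} = 8.

8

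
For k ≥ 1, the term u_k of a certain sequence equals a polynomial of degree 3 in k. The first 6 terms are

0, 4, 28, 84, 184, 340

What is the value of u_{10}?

1764

1st diffs: 4, 24, 56, 100, 156.
2nd diffs: 20, 32, 44, 56.
3rd diffs: 12, 12, 12 (constant).
Newton forward-difference form: u_k = 4·C(k-1,1) + 20·C(k-1,2) + 12·C(k-1,3).
At k = 10: k-1 = 9, so u_{10} = 36 + 720 + 1008 = 1764.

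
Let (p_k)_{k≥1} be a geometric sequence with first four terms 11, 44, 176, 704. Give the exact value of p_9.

720896

Common ratio r = 4.
p_k = 11·4^(k-1).
p_9 = 11·4^8 = 720896.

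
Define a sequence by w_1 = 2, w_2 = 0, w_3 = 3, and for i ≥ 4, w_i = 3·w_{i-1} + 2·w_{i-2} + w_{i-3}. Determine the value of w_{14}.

4255291

Step forward from the initial values:
w_4 = 11  w_5 = 39  w_6 = 142  …  w_{11} = 89157  w_{12} = 323405  w_{13} = 1173108  w_{14} = 4255291.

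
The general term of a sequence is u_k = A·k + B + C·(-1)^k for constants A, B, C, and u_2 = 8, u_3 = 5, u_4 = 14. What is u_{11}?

29

At k = 2, 3, 4: 2A + B + C = 8; 3A + B - C = 5; 4A + B + C = 14.
Subtracting the first from the second: A - 2C = -3.
Subtracting the second from the third: A + 2C = 9.
Solving: C = 3, A = 3, then B = -1.
Therefore u_{11} = 33 + (-1) + 3·(-1) = 29.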